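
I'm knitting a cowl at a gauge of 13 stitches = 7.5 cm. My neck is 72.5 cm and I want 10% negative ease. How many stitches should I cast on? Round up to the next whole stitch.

Finished = 72.5 × 0.90 = 65.25 cm.
13 / 7.5 = 1.733 sts per cm.
65.25 × 1.733 = 113.10 sts.
→ 114 sts.

Cast on 114 stitches.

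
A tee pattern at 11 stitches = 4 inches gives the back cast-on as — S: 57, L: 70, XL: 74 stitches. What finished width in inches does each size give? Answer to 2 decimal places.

S 20.73 inches; L 25.45 inches; XL 26.91 inches.

11/4 = 2.75 sts per in.
S: 57 / 2.75 = 20.727 → 20.73 in.
L: 70 / 2.75 = 25.455 → 25.45 in.
XL: 74 / 2.75 = 26.909 → 26.91 in.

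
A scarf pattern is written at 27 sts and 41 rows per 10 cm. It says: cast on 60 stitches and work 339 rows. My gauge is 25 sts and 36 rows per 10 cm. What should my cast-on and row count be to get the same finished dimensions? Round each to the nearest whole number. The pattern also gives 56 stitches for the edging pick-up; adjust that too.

Stitches: 60 × 25/27 = 55.56 → 56.
Rows: 339 × 36/41 = 297.66 → 298.
edging pick-up: 56 × 25/27 = 51.85 → 52.

Cast on 56 stitches; work 298 rows; edging pick-up 52 stitches.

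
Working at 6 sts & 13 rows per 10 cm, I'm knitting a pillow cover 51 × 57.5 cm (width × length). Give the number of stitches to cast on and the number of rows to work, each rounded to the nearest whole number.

Stitch gauge = 6/10 = 0.6 sts/cm; 51 × 0.6 = 30.60 → 31 sts.
Row gauge = 13/10 = 1.3 rows/cm; 57.5 × 1.3 = 74.75 → 75 rows.

Cast on 31 stitches and work 75 rows.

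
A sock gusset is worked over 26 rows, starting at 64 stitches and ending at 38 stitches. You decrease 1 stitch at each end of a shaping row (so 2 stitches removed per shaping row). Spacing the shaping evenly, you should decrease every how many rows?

Decrease every 2nd row.

Stitches to remove: |38 − 64| = 26.
Shaping rows needed: 26 / 2 = 13.
26 rows / 13 = every 2 rows.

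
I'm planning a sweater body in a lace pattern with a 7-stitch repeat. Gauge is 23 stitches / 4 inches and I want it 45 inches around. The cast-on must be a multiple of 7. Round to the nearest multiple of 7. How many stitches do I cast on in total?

23 / 4 = 5.75 sts per inch.
45 × 5.75 = 258.75 sts.
Nearest multiple of 7: 259.

CO 259 sts.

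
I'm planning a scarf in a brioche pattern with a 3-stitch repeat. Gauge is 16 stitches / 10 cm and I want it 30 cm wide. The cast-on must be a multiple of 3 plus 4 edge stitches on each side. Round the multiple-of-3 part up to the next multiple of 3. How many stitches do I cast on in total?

Cast on 50 stitches.

16 / 10 = 1.6 sts per cm.
30 × 1.6 = 48.00 sts.
Less 8 edge sts → 40.00 for the repeat.
Next multiple of 3: 42.
Add back 8 edge sts → 50.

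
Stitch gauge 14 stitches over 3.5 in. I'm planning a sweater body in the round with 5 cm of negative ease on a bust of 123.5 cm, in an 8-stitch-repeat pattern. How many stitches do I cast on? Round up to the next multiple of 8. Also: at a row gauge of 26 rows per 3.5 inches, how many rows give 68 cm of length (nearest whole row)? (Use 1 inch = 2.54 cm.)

Finished = 123.5 − 5 = 118.5 cm.
118.5 cm × 1/2.54 = 46.65 inches.
14/3.5 = 4 sts per in; 46.65 × 4 = 186.61 sts.
Next multiple of 8 → 192.
68 cm = 26.77 inches; × 7.429 = 198.88 → 199 rows.

Cast on 192 stitches; work 199 rows.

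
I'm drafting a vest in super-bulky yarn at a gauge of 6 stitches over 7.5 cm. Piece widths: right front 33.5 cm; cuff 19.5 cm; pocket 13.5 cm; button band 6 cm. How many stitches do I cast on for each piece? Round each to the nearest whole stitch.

right front 27; cuff 16; pocket 11; button band 5.

Rate = 6/7.5 = 0.8 sts per cm.
right front: 33.5 × 0.8 = 26.80 → 27.
cuff: 19.5 × 0.8 = 15.60 → 16.
pocket: 13.5 × 0.8 = 10.80 → 11.
button band: 6 × 0.8 = 4.80 → 5.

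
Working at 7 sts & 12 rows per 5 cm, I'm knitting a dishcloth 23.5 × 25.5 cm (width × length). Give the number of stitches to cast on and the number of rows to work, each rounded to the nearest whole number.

Cast on 33 stitches and work 61 rows.

Stitch gauge = 7/5 = 1.4 sts/cm; 23.5 × 1.4 = 32.90 → 33 sts.
Row gauge = 12/5 = 2.4 rows/cm; 25.5 × 2.4 = 61.20 → 61 rows.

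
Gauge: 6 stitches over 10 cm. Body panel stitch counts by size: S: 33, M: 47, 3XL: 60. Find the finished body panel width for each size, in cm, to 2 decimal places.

6/10 = 0.6 sts per cm.
S: 33 / 0.6 = 55.000 → 55.00 cm.
M: 47 / 0.6 = 78.333 → 78.33 cm.
3XL: 60 / 0.6 = 100.000 → 100.00 cm.

S 55.00 cm; M 78.33 cm; 3XL 100.00 cm.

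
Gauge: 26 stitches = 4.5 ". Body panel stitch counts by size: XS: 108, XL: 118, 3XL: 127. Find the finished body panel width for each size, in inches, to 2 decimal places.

XS 18.69 inches; XL 20.42 inches; 3XL 21.98 inches.

26/4.5 = 5.778 sts per in.
XS: 108 / 5.778 = 18.692 → 18.69 in.
XL: 118 / 5.778 = 20.423 → 20.42 in.
3XL: 127 / 5.778 = 21.981 → 21.98 in.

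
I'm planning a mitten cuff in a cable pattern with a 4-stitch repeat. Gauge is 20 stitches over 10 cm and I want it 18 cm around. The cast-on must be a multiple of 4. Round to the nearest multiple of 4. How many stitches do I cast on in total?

CO 36 sts.

20 / 10 = 2 sts per cm.
18 × 2 = 36.00 sts.
Nearest multiple of 4: 36.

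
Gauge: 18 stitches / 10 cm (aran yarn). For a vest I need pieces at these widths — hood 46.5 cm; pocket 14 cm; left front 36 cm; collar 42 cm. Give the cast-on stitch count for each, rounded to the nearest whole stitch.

hood 84; pocket 25; left front 65; collar 76.

Rate = 18/10 = 1.8 sts per cm.
hood: 46.5 × 1.8 = 83.70 → 84.
pocket: 14 × 1.8 = 25.20 → 25.
left front: 36 × 1.8 = 64.80 → 65.
collar: 42 × 1.8 = 75.60 → 76.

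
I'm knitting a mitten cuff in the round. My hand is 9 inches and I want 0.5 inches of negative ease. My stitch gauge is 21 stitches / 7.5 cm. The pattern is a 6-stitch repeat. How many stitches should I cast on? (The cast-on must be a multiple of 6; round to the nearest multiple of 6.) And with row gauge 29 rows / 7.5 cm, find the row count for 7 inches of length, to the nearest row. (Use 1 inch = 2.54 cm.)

Cast on 60 stitches; work 69 rows.

Finished = 9 − 0.5 = 8.5 inches.
8.5 inches × 2.54 = 21.59 cm.
21/7.5 = 2.8 sts per cm; 21.59 × 2.8 = 60.45 sts.
Nearest multiple of 6 → 60.
7 inches = 17.78 cm; × 3.867 = 68.75 → 69 rows.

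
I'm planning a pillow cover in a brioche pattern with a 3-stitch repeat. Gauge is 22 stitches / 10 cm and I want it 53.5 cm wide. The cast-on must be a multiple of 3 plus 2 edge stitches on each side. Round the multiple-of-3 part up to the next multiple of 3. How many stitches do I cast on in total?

22 / 10 = 2.2 sts per cm.
53.5 × 2.2 = 117.70 sts.
Less 4 edge sts → 113.70 for the repeat.
Next multiple of 3: 114.
Add back 4 edge sts → 118.

Cast on 118 stitches.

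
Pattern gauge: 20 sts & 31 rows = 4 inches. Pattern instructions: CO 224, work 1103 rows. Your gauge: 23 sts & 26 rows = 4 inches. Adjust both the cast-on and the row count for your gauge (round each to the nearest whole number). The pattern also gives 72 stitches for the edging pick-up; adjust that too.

Stitches: 224 × 23/20 = 257.60 → 258.
Rows: 1103 × 26/31 = 925.10 → 925.
edging pick-up: 72 × 23/20 = 82.80 → 83.

Cast on 258 stitches; work 925 rows; edging pick-up 83 stitches.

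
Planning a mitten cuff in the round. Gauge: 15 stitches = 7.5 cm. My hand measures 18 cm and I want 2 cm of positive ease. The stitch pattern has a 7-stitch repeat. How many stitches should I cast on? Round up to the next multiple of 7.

Finished = 18 + 2 = 20 cm.
15 / 7.5 = 2 sts/cm.
20 × 2 = 40.00 sts.
Next multiple of 7: 42.

42 stitches.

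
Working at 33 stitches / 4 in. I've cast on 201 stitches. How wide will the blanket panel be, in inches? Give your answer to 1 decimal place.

24.4 inches.

33 stitches / 4 inch = 8.25 stitches per inch.
201 / 8.25 = 24.36 inches.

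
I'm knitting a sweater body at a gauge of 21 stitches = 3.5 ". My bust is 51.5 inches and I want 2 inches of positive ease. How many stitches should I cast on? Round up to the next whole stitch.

Cast on 321 stitches.

Finished = 51.5 + 2 = 53.5 in.
21 / 3.5 = 6 sts per inch.
53.50 × 6 = 321.00 sts.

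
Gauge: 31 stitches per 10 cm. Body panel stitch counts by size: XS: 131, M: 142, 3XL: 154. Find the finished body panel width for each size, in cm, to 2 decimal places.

31/10 = 3.1 sts per cm.
XS: 131 / 3.1 = 42.258 → 42.26 cm.
M: 142 / 3.1 = 45.806 → 45.81 cm.
3XL: 154 / 3.1 = 49.677 → 49.68 cm.

XS 42.26 cm; M 45.81 cm; 3XL 49.68 cm.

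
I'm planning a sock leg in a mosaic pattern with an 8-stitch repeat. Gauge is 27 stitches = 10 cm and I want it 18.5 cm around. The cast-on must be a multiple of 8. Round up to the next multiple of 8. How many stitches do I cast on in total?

Cast on 56 stitches.

27 / 10 = 2.7 sts per cm.
18.5 × 2.7 = 49.95 sts.
Next multiple of 8: 56.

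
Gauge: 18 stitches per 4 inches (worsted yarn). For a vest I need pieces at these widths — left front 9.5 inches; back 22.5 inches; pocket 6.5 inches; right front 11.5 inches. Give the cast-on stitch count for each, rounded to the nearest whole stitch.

Rate = 18/4 = 4.5 sts per in.
left front: 9.5 × 4.5 = 42.75 → 43.
back: 22.5 × 4.5 = 101.25 → 101.
pocket: 6.5 × 4.5 = 29.25 → 29.
right front: 11.5 × 4.5 = 51.75 → 52.

left front 43; back 101; pocket 29; right front 52.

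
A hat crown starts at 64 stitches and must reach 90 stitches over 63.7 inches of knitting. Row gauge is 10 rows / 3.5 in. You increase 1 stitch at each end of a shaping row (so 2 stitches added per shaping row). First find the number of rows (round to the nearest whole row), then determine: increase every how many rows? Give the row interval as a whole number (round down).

Rows = 63.7 × 2.857 = 182.0 → 182 rows.
Stitches to add: 26 → 13 shaping rows (at 2 st each).
182 / 13 = 14.00 → every 14 rows.

Increase every 14th row.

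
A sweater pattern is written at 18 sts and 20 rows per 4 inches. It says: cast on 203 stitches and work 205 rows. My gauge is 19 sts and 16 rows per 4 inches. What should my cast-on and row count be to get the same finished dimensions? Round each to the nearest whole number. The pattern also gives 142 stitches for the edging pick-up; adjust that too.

Stitches: 203 × 19/18 = 214.28 → 214.
Rows: 205 × 16/20 = 164.00 → 164.
edging pick-up: 142 × 19/18 = 149.89 → 150.

Cast on 214 stitches; work 164 rows; edging pick-up 150 stitches.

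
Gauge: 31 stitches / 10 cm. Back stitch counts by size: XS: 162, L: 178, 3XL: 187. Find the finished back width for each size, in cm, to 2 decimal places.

XS 52.26 cm; L 57.42 cm; 3XL 60.32 cm.

31/10 = 3.1 sts per cm.
XS: 162 / 3.1 = 52.258 → 52.26 cm.
L: 178 / 3.1 = 57.419 → 57.42 cm.
3XL: 187 / 3.1 = 60.323 → 60.32 cm.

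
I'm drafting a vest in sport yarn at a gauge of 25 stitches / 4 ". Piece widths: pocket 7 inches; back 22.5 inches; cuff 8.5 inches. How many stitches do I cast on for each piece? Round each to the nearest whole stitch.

Rate = 25/4 = 6.25 sts per in.
pocket: 7 × 6.25 = 43.75 → 44.
back: 22.5 × 6.25 = 140.62 → 141.
cuff: 8.5 × 6.25 = 53.12 → 53.

pocket 44; back 141; cuff 53.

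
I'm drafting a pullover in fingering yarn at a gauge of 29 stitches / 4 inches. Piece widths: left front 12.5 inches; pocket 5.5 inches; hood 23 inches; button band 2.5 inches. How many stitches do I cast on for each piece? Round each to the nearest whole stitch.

left front 91; pocket 40; hood 167; button band 18.

Rate = 29/4 = 7.25 sts per in.
left front: 12.5 × 7.25 = 90.62 → 91.
pocket: 5.5 × 7.25 = 39.88 → 40.
hood: 23 × 7.25 = 166.75 → 167.
button band: 2.5 × 7.25 = 18.12 → 18.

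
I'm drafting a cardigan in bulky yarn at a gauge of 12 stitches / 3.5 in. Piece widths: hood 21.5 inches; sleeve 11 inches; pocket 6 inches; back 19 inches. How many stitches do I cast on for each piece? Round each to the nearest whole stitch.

Rate = 12/3.5 = 3.429 sts per in.
hood: 21.5 × 3.429 = 73.71 → 74.
sleeve: 11 × 3.429 = 37.71 → 38.
pocket: 6 × 3.429 = 20.57 → 21.
back: 19 × 3.429 = 65.14 → 65.

hood 74; sleeve 38; pocket 21; back 65.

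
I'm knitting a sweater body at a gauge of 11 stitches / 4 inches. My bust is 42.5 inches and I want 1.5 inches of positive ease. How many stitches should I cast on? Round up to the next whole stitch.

Finished = 42.5 + 1.5 = 44 in.
11 / 4 = 2.75 sts per inch.
44.00 × 2.75 = 121.00 sts.

121 stitches.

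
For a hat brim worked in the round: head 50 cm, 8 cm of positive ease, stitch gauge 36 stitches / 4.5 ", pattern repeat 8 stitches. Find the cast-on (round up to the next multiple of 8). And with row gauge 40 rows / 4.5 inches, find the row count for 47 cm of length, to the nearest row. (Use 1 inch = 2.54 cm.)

Finished = 50 + 8 = 58 cm.
58 cm × 1/2.54 = 22.83 inches.
36/4.5 = 8 sts per in; 22.83 × 8 = 182.68 sts.
Next multiple of 8 → 184.
47 cm = 18.50 inches; × 8.889 = 164.48 → 164 rows.

Cast on 184 stitches; work 164 rows.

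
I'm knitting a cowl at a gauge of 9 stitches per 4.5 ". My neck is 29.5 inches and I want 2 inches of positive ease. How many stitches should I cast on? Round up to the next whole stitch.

63 stitches.

Finished = 29.5 + 2 = 31.5 in.
9 / 4.5 = 2 sts per inch.
31.50 × 2 = 63.00 sts.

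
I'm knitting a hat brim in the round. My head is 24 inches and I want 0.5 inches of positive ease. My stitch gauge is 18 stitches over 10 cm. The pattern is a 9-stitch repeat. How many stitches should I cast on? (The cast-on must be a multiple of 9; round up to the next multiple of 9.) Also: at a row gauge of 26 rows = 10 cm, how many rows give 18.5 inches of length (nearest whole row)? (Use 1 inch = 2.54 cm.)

Finished = 24 + 0.5 = 24.5 inches.
24.5 inches × 2.54 = 62.23 cm.
18/10 = 1.8 sts per cm; 62.23 × 1.8 = 112.01 sts.
Next multiple of 9 → 117.
18.5 inches = 46.99 cm; × 2.6 = 122.17 → 122 rows.

Cast on 117 stitches; work 122 rows.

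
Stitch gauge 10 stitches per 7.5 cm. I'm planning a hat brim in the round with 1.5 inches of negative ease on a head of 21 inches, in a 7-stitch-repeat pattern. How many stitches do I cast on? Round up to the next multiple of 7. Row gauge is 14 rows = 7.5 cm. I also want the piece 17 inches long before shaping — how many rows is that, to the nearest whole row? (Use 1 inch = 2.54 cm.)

Cast on 70 stitches; work 81 rows.

Finished = 21 − 1.5 = 19.5 inches.
19.5 inches × 2.54 = 49.53 cm.
10/7.5 = 1.333 sts per cm; 49.53 × 1.333 = 66.04 sts.
Next multiple of 7 → 70.
17 inches = 43.18 cm; × 1.867 = 80.60 → 81 rows.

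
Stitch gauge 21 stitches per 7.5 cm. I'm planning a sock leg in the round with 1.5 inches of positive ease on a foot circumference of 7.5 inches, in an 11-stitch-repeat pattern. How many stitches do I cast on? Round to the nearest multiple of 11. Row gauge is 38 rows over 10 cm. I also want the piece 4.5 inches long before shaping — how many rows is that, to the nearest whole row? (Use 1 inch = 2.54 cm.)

Cast on 66 stitches; work 43 rows.

Finished = 7.5 + 1.5 = 9 inches.
9 inches × 2.54 = 22.86 cm.
21/7.5 = 2.8 sts per cm; 22.86 × 2.8 = 64.01 sts.
Nearest multiple of 11 → 66.
4.5 inches = 11.43 cm; × 3.8 = 43.43 → 43 rows.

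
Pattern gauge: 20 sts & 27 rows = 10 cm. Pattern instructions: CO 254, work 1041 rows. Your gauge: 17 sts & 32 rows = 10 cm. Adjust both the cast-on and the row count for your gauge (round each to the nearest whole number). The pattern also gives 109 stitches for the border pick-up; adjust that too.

Stitches: 254 × 17/20 = 215.90 → 216.
Rows: 1041 × 32/27 = 1233.78 → 1234.
border pick-up: 109 × 17/20 = 92.65 → 93.

Cast on 216 stitches; work 1234 rows; border pick-up 93 stitches.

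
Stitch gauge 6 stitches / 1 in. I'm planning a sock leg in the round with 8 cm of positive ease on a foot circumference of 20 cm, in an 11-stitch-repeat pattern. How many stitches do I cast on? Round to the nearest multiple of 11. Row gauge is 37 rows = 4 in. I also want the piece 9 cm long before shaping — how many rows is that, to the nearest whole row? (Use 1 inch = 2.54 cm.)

Finished = 20 + 8 = 28 cm.
28 cm × 1/2.54 = 11.02 inches.
6/1 = 6 sts per in; 11.02 × 6 = 66.14 sts.
Nearest multiple of 11 → 66.
9 cm = 3.54 inches; × 9.25 = 32.78 → 33 rows.

Cast on 66 stitches; work 33 rows.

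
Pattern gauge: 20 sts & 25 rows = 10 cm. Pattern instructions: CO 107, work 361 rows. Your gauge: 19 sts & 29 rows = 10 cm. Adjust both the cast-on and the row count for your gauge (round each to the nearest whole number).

Stitches: 107 × 19/20 = 101.65 → 102.
Rows: 361 × 29/25 = 418.76 → 419.

Cast on 102 stitches; work 419 rows.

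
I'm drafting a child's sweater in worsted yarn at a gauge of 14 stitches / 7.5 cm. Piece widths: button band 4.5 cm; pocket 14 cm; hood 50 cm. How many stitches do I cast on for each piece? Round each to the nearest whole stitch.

Rate = 14/7.5 = 1.867 sts per cm.
button band: 4.5 × 1.867 = 8.40 → 8.
pocket: 14 × 1.867 = 26.13 → 26.
hood: 50 × 1.867 = 93.33 → 93.

button band 8; pocket 26; hood 93.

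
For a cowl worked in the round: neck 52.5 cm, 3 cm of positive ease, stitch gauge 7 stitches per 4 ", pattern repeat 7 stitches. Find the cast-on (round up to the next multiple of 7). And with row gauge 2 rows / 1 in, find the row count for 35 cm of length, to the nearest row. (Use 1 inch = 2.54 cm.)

Cast on 42 stitches; work 28 rows.

Finished = 52.5 + 3 = 55.5 cm.
55.5 cm × 1/2.54 = 21.85 inches.
7/4 = 1.75 sts per in; 21.85 × 1.75 = 38.24 sts.
Next multiple of 7 → 42.
35 cm = 13.78 inches; × 2 = 27.56 → 28 rows.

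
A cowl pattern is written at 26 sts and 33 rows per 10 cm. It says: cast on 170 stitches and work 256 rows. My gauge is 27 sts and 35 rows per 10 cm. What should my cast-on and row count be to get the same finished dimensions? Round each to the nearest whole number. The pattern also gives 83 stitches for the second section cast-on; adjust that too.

Stitches: 170 × 27/26 = 176.54 → 177.
Rows: 256 × 35/33 = 271.52 → 272.
second section cast-on: 83 × 27/26 = 86.19 → 86.

Cast on 177 stitches; work 272 rows; second section cast-on 86 stitches.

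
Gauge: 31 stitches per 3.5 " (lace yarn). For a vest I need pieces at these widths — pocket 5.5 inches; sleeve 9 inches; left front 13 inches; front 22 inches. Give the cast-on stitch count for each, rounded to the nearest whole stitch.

pocket 49; sleeve 80; left front 115; front 195.

Rate = 31/3.5 = 8.857 sts per in.
pocket: 5.5 × 8.857 = 48.71 → 49.
sleeve: 9 × 8.857 = 79.71 → 80.
left front: 13 × 8.857 = 115.14 → 115.
front: 22 × 8.857 = 194.86 → 195.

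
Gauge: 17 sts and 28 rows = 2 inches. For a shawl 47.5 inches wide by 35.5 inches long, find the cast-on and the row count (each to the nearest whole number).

Stitch gauge = 17/2 = 8.5 sts/in; 47.5 × 8.5 = 403.75 → 404 sts.
Row gauge = 28/2 = 14 rows/in; 35.5 × 14 = 497.00 → 497 rows.

Cast on 404 stitches and work 497 rows.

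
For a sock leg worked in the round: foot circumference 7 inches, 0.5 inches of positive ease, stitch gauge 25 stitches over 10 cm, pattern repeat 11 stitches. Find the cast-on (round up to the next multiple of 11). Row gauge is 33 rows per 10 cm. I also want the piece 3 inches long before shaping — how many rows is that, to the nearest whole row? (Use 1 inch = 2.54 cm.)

Cast on 55 stitches; work 25 rows.

Finished = 7 + 0.5 = 7.5 inches.
7.5 inches × 2.54 = 19.05 cm.
25/10 = 2.5 sts per cm; 19.05 × 2.5 = 47.62 sts.
Next multiple of 11 → 55.
3 inches = 7.62 cm; × 3.3 = 25.15 → 25 rows.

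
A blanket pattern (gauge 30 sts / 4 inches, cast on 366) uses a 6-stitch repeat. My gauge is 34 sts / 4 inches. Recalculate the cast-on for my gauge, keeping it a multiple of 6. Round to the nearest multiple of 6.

Cast on 414 stitches.

366 × 34 / 30 = 414.80.
Nearest multiple of 6: 414.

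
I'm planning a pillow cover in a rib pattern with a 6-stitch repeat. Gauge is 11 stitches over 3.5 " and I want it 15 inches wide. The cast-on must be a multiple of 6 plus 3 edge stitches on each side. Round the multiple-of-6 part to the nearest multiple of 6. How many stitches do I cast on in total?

11 / 3.5 = 3.143 sts per inch.
15 × 3.143 = 47.14 sts.
Less 6 edge sts → 41.14 for the repeat.
Nearest multiple of 6: 42.
Add back 6 edge sts → 48.

Cast on 48 stitches.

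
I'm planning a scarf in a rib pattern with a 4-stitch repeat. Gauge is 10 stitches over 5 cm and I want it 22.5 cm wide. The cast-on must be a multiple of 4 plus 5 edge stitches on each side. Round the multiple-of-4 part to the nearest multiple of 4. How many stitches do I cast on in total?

10 / 5 = 2 sts per cm.
22.5 × 2 = 45.00 sts.
Less 10 edge sts → 35.00 for the repeat.
Nearest multiple of 4: 36.
Add back 10 edge sts → 46.

Cast on 46 stitches.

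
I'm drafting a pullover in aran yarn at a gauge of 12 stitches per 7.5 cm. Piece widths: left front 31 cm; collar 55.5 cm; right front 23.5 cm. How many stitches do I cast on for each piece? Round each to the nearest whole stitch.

left front 50; collar 89; right front 38.

Rate = 12/7.5 = 1.6 sts per cm.
left front: 31 × 1.6 = 49.60 → 50.
collar: 55.5 × 1.6 = 88.80 → 89.
right front: 23.5 × 1.6 = 37.60 → 38.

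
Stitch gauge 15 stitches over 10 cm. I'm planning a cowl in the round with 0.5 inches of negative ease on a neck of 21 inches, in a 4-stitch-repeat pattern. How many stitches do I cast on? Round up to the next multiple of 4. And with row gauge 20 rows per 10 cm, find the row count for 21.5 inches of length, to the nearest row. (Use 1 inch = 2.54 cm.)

Cast on 80 stitches; work 109 rows.

Finished = 21 − 0.5 = 20.5 inches.
20.5 inches × 2.54 = 52.07 cm.
15/10 = 1.5 sts per cm; 52.07 × 1.5 = 78.11 sts.
Next multiple of 4 → 80.
21.5 inches = 54.61 cm; × 2 = 109.22 → 109 rows.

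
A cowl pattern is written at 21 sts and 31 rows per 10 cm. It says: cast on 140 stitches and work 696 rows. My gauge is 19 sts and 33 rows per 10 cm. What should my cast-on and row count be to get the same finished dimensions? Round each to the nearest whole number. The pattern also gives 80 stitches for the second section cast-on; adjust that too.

Stitches: 140 × 19/21 = 126.67 → 127.
Rows: 696 × 33/31 = 740.90 → 741.
second section cast-on: 80 × 19/21 = 72.38 → 72.

Cast on 127 stitches; work 741 rows; second section cast-on 72 stitches.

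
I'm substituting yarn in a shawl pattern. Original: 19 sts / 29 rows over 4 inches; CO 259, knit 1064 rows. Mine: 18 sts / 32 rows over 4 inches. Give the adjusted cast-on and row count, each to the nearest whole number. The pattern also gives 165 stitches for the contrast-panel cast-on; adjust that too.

Cast on 245 stitches; work 1174 rows; contrast-panel cast-on 156 stitches.

Stitches: 259 × 18/19 = 245.37 → 245.
Rows: 1064 × 32/29 = 1174.07 → 1174.
contrast-panel cast-on: 165 × 18/19 = 156.32 → 156.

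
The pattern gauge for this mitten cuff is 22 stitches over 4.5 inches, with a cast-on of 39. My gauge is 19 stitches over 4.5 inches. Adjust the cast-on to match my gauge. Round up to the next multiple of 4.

Scale factor = 19 / 22 = 0.864.
39 × 19 / 22 = 33.68 sts.
→ 36 sts.

36 stitches.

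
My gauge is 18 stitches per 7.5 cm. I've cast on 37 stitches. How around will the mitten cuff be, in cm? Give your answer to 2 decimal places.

18 stitches / 7.5 cm = 2.4 stitches per cm.
37 / 2.4 = 15.417 cm.

15.42 cm.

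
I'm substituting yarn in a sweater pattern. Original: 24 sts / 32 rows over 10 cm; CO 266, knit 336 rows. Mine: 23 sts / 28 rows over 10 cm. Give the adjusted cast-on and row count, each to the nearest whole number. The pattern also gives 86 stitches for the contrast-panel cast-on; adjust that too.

Cast on 255 stitches; work 294 rows; contrast-panel cast-on 82 stitches.

Stitches: 266 × 23/24 = 254.92 → 255.
Rows: 336 × 28/32 = 294.00 → 294.
contrast-panel cast-on: 86 × 23/24 = 82.42 → 82.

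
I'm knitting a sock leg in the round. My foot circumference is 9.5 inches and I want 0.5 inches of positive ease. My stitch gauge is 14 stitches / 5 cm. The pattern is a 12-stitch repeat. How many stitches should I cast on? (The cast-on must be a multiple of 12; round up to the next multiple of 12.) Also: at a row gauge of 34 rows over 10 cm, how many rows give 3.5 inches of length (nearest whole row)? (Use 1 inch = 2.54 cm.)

Finished = 9.5 + 0.5 = 10 inches.
10 inches × 2.54 = 25.40 cm.
14/5 = 2.8 sts per cm; 25.40 × 2.8 = 71.12 sts.
Next multiple of 12 → 72.
3.5 inches = 8.89 cm; × 3.4 = 30.23 → 30 rows.

Cast on 72 stitches; work 30 rows.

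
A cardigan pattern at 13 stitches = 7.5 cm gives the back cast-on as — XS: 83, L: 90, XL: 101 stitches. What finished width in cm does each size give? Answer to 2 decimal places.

XS 47.88 cm; L 51.92 cm; XL 58.27 cm.

13/7.5 = 1.733 sts per cm.
XS: 83 / 1.733 = 47.885 → 47.88 cm.
L: 90 / 1.733 = 51.923 → 51.92 cm.
XL: 101 / 1.733 = 58.269 → 58.27 cm.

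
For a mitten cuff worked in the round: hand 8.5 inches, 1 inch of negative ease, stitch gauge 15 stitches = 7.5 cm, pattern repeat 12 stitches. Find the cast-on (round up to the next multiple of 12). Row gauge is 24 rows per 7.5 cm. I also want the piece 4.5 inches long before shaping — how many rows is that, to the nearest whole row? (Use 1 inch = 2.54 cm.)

Cast on 48 stitches; work 37 rows.

Finished = 8.5 − 1 = 7.5 inches.
7.5 inches × 2.54 = 19.05 cm.
15/7.5 = 2 sts per cm; 19.05 × 2 = 38.10 sts.
Next multiple of 12 → 48.
4.5 inches = 11.43 cm; × 3.2 = 36.58 → 37 rows.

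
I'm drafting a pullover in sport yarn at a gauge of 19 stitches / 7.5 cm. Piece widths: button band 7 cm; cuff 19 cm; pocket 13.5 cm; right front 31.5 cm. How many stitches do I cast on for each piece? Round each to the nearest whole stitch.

button band 18; cuff 48; pocket 34; right front 80.

Rate = 19/7.5 = 2.533 sts per cm.
button band: 7 × 2.533 = 17.73 → 18.
cuff: 19 × 2.533 = 48.13 → 48.
pocket: 13.5 × 2.533 = 34.20 → 34.
right front: 31.5 × 2.533 = 79.80 → 80.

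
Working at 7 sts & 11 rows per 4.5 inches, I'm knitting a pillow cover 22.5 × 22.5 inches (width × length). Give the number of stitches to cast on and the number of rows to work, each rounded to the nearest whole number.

Cast on 35 stitches and work 55 rows.

Stitch gauge = 7/4.5 = 1.556 sts/in; 22.5 × 1.556 = 35.00 → 35 sts.
Row gauge = 11/4.5 = 2.444 rows/in; 22.5 × 2.444 = 55.00 → 55 rows.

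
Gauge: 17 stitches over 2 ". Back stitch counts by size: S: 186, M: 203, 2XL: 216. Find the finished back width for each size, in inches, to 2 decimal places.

17/2 = 8.5 sts per in.
S: 186 / 8.5 = 21.882 → 21.88 in.
M: 203 / 8.5 = 23.882 → 23.88 in.
2XL: 216 / 8.5 = 25.412 → 25.41 in.

S 21.88 inches; M 23.88 inches; 2XL 25.41 inches.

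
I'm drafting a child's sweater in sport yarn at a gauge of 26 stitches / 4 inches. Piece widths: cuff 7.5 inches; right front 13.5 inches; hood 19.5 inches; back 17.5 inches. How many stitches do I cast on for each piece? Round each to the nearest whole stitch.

cuff 49; right front 88; hood 127; back 114.

Rate = 26/4 = 6.5 sts per in.
cuff: 7.5 × 6.5 = 48.75 → 49.
right front: 13.5 × 6.5 = 87.75 → 88.
hood: 19.5 × 6.5 = 126.75 → 127.
back: 17.5 × 6.5 = 113.75 → 114.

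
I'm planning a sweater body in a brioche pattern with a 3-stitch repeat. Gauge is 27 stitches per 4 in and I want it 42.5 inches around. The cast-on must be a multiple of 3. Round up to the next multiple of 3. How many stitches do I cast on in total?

27 / 4 = 6.75 sts per inch.
42.5 × 6.75 = 286.88 sts.
Next multiple of 3: 288.

CO 288 sts.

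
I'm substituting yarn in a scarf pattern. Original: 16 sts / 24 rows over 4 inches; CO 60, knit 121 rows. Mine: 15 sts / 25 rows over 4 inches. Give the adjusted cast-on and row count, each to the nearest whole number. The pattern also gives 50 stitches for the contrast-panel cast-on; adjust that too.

Stitches: 60 × 15/16 = 56.25 → 56.
Rows: 121 × 25/24 = 126.04 → 126.
contrast-panel cast-on: 50 × 15/16 = 46.88 → 47.

Cast on 56 stitches; work 126 rows; contrast-panel cast-on 47 stitches.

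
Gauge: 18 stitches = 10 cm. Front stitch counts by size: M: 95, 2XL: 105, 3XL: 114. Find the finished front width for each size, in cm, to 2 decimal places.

M 52.78 cm; 2XL 58.33 cm; 3XL 63.33 cm.

18/10 = 1.8 sts per cm.
M: 95 / 1.8 = 52.778 → 52.78 cm.
2XL: 105 / 1.8 = 58.333 → 58.33 cm.
3XL: 114 / 1.8 = 63.333 → 63.33 cm.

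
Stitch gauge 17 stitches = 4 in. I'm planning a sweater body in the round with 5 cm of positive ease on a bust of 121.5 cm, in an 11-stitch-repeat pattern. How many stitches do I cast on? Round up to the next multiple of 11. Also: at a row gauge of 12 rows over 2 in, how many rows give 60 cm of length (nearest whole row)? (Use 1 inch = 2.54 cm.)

Cast on 220 stitches; work 142 rows.

Finished = 121.5 + 5 = 126.5 cm.
126.5 cm × 1/2.54 = 49.80 inches.
17/4 = 4.25 sts per in; 49.80 × 4.25 = 211.66 sts.
Next multiple of 11 → 220.
60 cm = 23.62 inches; × 6 = 141.73 → 142 rows.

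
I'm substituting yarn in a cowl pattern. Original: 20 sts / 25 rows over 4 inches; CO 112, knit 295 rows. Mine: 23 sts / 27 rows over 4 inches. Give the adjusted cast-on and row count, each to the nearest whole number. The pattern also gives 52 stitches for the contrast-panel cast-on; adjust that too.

Stitches: 112 × 23/20 = 128.80 → 129.
Rows: 295 × 27/25 = 318.60 → 319.
contrast-panel cast-on: 52 × 23/20 = 59.80 → 60.

Cast on 129 stitches; work 319 rows; contrast-panel cast-on 60 stitches.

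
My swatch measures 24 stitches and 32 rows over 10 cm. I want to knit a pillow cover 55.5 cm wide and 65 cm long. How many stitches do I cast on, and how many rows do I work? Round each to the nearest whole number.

Stitch gauge = 24/10 = 2.4 sts/cm; 55.5 × 2.4 = 133.20 → 133 sts.
Row gauge = 32/10 = 3.2 rows/cm; 65 × 3.2 = 208.00 → 208 rows.

Cast on 133 stitches and work 208 rows.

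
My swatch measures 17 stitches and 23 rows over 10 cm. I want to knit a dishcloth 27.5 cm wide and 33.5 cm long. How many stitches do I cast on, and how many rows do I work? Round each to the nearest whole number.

Cast on 47 stitches and work 77 rows.

Stitch gauge = 17/10 = 1.7 sts/cm; 27.5 × 1.7 = 46.75 → 47 sts.
Row gauge = 23/10 = 2.3 rows/cm; 33.5 × 2.3 = 77.05 → 77 rows.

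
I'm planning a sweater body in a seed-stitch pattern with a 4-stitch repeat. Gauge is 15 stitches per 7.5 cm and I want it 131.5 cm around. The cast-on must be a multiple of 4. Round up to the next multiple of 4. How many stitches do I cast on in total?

15 / 7.5 = 2 sts per cm.
131.5 × 2 = 263.00 sts.
Next multiple of 4: 264.

CO 264 sts.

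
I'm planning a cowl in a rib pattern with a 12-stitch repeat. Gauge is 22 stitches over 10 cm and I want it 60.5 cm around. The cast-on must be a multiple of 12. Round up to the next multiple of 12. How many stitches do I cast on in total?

22 / 10 = 2.2 sts per cm.
60.5 × 2.2 = 133.10 sts.
Next multiple of 12: 144.

144 stitches.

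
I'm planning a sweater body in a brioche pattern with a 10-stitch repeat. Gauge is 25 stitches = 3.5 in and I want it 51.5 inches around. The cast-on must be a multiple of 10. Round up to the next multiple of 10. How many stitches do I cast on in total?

370 stitches.

25 / 3.5 = 7.143 sts per inch.
51.5 × 7.143 = 367.86 sts.
Next multiple of 10: 370.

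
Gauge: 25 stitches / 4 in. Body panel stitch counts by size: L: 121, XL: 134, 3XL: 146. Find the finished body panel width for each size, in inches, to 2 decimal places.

25/4 = 6.25 sts per in.
L: 121 / 6.25 = 19.360 → 19.36 in.
XL: 134 / 6.25 = 21.440 → 21.44 in.
3XL: 146 / 6.25 = 23.360 → 23.36 in.

L 19.36 inches; XL 21.44 inches; 3XL 23.36 inches.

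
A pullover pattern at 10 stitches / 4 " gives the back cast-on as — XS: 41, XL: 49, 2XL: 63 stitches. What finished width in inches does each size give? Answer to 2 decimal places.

XS 16.40 inches; XL 19.60 inches; 2XL 25.20 inches.

10/4 = 2.5 sts per in.
XS: 41 / 2.5 = 16.400 → 16.40 in.
XL: 49 / 2.5 = 19.600 → 19.60 in.
2XL: 63 / 2.5 = 25.200 → 25.20 in.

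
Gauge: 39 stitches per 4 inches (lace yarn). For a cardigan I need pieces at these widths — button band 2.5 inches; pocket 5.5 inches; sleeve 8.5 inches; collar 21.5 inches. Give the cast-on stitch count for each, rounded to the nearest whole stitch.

button band 24; pocket 54; sleeve 83; collar 210.

Rate = 39/4 = 9.75 sts per in.
button band: 2.5 × 9.75 = 24.38 → 24.
pocket: 5.5 × 9.75 = 53.62 → 54.
sleeve: 8.5 × 9.75 = 82.88 → 83.
collar: 21.5 × 9.75 = 209.62 → 210.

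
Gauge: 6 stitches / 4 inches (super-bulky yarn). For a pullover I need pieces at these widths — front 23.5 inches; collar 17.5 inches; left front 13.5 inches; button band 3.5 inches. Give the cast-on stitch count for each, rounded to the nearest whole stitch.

Rate = 6/4 = 1.5 sts per in.
front: 23.5 × 1.5 = 35.25 → 35.
collar: 17.5 × 1.5 = 26.25 → 26.
left front: 13.5 × 1.5 = 20.25 → 20.
button band: 3.5 × 1.5 = 5.25 → 5.

front 35; collar 26; left front 20; button band 5.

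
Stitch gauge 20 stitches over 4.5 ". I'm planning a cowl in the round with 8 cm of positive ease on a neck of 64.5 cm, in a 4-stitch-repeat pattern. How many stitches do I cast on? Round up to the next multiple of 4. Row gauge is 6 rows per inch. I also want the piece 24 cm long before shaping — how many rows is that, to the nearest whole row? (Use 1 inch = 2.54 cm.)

Finished = 64.5 + 8 = 72.5 cm.
72.5 cm × 1/2.54 = 28.54 inches.
20/4.5 = 4.444 sts per in; 28.54 × 4.444 = 126.86 sts.
Next multiple of 4 → 128.
24 cm = 9.45 inches; × 6 = 56.69 → 57 rows.

Cast on 128 stitches; work 57 rows.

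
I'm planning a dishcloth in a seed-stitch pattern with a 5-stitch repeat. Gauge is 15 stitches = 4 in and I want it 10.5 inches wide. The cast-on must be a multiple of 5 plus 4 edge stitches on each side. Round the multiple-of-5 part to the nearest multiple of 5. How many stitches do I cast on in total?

15 / 4 = 3.75 sts per inch.
10.5 × 3.75 = 39.38 sts.
Less 8 edge sts → 31.38 for the repeat.
Nearest multiple of 5: 30.
Add back 8 edge sts → 38.

Cast on 38 stitches.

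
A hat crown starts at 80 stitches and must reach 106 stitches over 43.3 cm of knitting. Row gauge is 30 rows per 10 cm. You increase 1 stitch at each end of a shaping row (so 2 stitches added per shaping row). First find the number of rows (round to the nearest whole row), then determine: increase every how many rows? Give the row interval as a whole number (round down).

Increase every 10th row.

Rows = 43.3 × 3 = 129.9 → 130 rows.
Stitches to add: 26 → 13 shaping rows (at 2 st each).
130 / 13 = 10.00 → every 10 rows.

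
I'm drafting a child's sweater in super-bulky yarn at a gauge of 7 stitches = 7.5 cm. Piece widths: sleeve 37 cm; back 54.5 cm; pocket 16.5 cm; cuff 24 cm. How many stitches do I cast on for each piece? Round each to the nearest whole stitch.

Rate = 7/7.5 = 0.933 sts per cm.
sleeve: 37 × 0.933 = 34.53 → 35.
back: 54.5 × 0.933 = 50.87 → 51.
pocket: 16.5 × 0.933 = 15.40 → 15.
cuff: 24 × 0.933 = 22.40 → 22.

sleeve 35; back 51; pocket 15; cuff 22.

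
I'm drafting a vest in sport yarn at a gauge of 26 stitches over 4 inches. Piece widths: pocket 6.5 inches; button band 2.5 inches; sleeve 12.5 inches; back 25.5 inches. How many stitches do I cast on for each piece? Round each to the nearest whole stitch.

pocket 42; button band 16; sleeve 81; back 166.

Rate = 26/4 = 6.5 sts per in.
pocket: 6.5 × 6.5 = 42.25 → 42.
button band: 2.5 × 6.5 = 16.25 → 16.
sleeve: 12.5 × 6.5 = 81.25 → 81.
back: 25.5 × 6.5 = 165.75 → 166.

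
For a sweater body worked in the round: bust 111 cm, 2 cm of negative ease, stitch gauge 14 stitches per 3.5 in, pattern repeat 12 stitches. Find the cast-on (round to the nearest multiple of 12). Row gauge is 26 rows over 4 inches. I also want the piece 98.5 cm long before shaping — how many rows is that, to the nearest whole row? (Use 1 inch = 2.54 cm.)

Cast on 168 stitches; work 252 rows.

Finished = 111 − 2 = 109 cm.
109 cm × 1/2.54 = 42.91 inches.
14/3.5 = 4 sts per in; 42.91 × 4 = 171.65 sts.
Nearest multiple of 12 → 168.
98.5 cm = 38.78 inches; × 6.5 = 252.07 → 252 rows.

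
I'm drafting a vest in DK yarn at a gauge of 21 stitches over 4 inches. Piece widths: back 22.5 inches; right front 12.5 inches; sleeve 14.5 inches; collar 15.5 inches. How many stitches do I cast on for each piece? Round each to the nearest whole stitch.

Rate = 21/4 = 5.25 sts per in.
back: 22.5 × 5.25 = 118.12 → 118.
right front: 12.5 × 5.25 = 65.62 → 66.
sleeve: 14.5 × 5.25 = 76.12 → 76.
collar: 15.5 × 5.25 = 81.38 → 81.

back 118; right front 66; sleeve 76; collar 81.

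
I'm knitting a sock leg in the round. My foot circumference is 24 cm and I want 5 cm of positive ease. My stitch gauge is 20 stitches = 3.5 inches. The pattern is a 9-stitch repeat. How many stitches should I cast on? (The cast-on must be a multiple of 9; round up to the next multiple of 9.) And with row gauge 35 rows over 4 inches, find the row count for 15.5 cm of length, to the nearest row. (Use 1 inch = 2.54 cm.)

Finished = 24 + 5 = 29 cm.
29 cm × 1/2.54 = 11.42 inches.
20/3.5 = 5.714 sts per in; 11.42 × 5.714 = 65.24 sts.
Next multiple of 9 → 72.
15.5 cm = 6.10 inches; × 8.75 = 53.40 → 53 rows.

Cast on 72 stitches; work 53 rows.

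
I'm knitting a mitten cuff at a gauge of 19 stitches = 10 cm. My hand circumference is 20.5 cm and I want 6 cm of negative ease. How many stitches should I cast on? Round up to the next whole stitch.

Cast on 28 stitches.

Finished = 20.5 − 6 = 14.5 cm.
19 / 10 = 1.9 sts per cm.
14.50 × 1.9 = 27.55 sts.
→ 28 sts.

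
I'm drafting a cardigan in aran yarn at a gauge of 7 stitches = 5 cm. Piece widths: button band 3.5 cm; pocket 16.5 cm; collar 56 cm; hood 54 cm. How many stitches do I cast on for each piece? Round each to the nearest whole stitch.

Rate = 7/5 = 1.4 sts per cm.
button band: 3.5 × 1.4 = 4.90 → 5.
pocket: 16.5 × 1.4 = 23.10 → 23.
collar: 56 × 1.4 = 78.40 → 78.
hood: 54 × 1.4 = 75.60 → 76.

button band 5; pocket 23; collar 78; hood 76.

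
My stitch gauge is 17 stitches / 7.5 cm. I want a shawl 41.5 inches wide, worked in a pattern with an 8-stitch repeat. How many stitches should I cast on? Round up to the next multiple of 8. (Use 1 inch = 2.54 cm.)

41.5 in = 41.5 × 2.54 = 105.41 cm.
17 / 7.5 = 2.267 sts/cm.
105.41 × 2.267 = 238.93 sts.
→ 240.

Cast on 240 stitches.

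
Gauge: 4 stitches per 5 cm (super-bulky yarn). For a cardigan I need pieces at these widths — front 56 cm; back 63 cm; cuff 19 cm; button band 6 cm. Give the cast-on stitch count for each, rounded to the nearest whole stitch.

front 45; back 50; cuff 15; button band 5.

Rate = 4/5 = 0.8 sts per cm.
front: 56 × 0.8 = 44.80 → 45.
back: 63 × 0.8 = 50.40 → 50.
cuff: 19 × 0.8 = 15.20 → 15.
button band: 6 × 0.8 = 4.80 → 5.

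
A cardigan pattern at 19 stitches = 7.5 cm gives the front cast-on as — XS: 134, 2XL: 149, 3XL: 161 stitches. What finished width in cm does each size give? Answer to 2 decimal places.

XS 52.89 cm; 2XL 58.82 cm; 3XL 63.55 cm.

19/7.5 = 2.533 sts per cm.
XS: 134 / 2.533 = 52.895 → 52.89 cm.
2XL: 149 / 2.533 = 58.816 → 58.82 cm.
3XL: 161 / 2.533 = 63.553 → 63.55 cm.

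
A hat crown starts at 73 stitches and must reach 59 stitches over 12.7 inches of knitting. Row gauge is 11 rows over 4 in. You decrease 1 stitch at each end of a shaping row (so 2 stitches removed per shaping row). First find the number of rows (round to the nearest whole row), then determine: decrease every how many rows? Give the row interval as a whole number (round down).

Decrease every 5th row.

Rows = 12.7 × 2.75 = 34.9 → 35 rows.
Stitches to remove: 14 → 7 shaping rows (at 2 st each).
35 / 7 = 5.00 → every 5 rows.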